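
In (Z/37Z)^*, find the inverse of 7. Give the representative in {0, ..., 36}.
Apply the extended Euclidean algorithm to (37, 7), tracking rows (r, s, t) with s·37 + t·7 = r. Each division r_prev = q·r_cur + r_new produces the new row as (previous row) − q·(current row):
  row A: (37, 1, 0)   [1·37 + 0·7 = 37]
  row B: (7, 0, 1)   [0·37 + 1·7 = 7]
  37 = 5·7 + 2   → row C = row A − 5·row B = (2, 1, −5)   [check: 1·37 − 5·7 = 2]
  7 = 3·2 + 1   → row D = row B − 3·row C = (1, −3, 16)   [check: −3·37 + 16·7 = 1]
  2 = 2·1 + 0   → remainder 0, stop. gcd = 1 (last nonzero row D).
The gcd is 1, so 7 is invertible mod 37. The last nonzero row gives −3·37 + 16·7 = 1, so t = 16. So 7^(−1) ≡ 16 (mod 37). Verify: 7 · 16 = 112 ≡ 1 (mod 37). ✓

Final answer: 7^(−1) ≡ 16 (mod 37)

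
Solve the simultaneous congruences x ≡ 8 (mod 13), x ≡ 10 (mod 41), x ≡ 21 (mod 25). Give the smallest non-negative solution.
x ≡ 10096 (mod 13325); the representative in [0, 13325) is 10096

The moduli 13, 41, 25 are pairwise coprime, so by the CRT there is a unique solution mod 13·41·25 = 13325.
Solve by successive substitution. Start with x ≡ 8 (mod 13).
  Combine with x ≡ 10 (mod 41): write x = 8 + 13·t and require 8 + 13·t ≡ 10 (mod 41), i.e. 13·t ≡ 10 − 8 ≡ 2 (mod 41). Since 13^(−1) ≡ 19 (mod 41), t ≡ 19·2 ≡ 38 (mod 41). So x ≡ 8 + 13·38 = 502 (mod 533).
  Combine with x ≡ 21 (mod 25): write x = 502 + 533·t and require 502 + 533·t ≡ 21 (mod 25), i.e. 533·t ≡ 21 − 502 ≡ 19 (mod 25). Since 533^(−1) ≡ 22 (mod 25) (533 ≡ 8 (mod 25)), t ≡ 22·19 ≡ 18 (mod 25). So x ≡ 502 + 533·18 = 10096 (mod 13325).
Unique solution in [0, 13325): x = 10096.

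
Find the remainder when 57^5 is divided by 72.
9

Use repeated squaring. Binary(5) = 101. Walk through the bits of the exponent 5 left-to-right: at each bit after the leading one, square the running value, then multiply by 57 if the bit is 1 (always reducing mod 72):
  bit 1 = 1 (leading): start with 57.
  bit 2 = 0: square 57^2 = 3249 ≡ 9 (mod 72).
  bit 3 = 1: square 9^2 = 81 ≡ 9; bit is 1, so multiply 9·57 = 513 ≡ 9 (mod 72).
Final value: 57^5 ≡ 9 (mod 72).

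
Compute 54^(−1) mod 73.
54^(−1) ≡ 23 (mod 73)

Apply the extended Euclidean algorithm to (73, 54), tracking rows (r, s, t) with s·73 + t·54 = r. Each division r_prev = q·r_cur + r_new produces the new row as (previous row) − q·(current row):
  row A: (73, 1, 0)   [1·73 + 0·54 = 73]
  row B: (54, 0, 1)   [0·73 + 1·54 = 54]
  73 = 1·54 + 19   → row C = row A − 1·row B = (19, 1, −1)   [check: 1·73 − 1·54 = 19]
  54 = 2·19 + 16   → row D = row B − 2·row C = (16, −2, 3)   [check: −2·73 + 3·54 = 16]
  19 = 1·16 + 3   → row E = row C − 1·row D = (3, 3, −4)   [check: 3·73 − 4·54 = 3]
  16 = 5·3 + 1   → row F = row D − 5·row E = (1, −17, 23)   [check: −17·73 + 23·54 = 1]
  3 = 3·1 + 0   → remainder 0, stop. gcd = 1 (last nonzero row F).
The gcd is 1, so 54 is invertible mod 73. The last nonzero row gives −17·73 + 23·54 = 1, so t = 23. So 54^(−1) ≡ 23 (mod 73). Verify: 54 · 23 = 1242 ≡ 1 (mod 73). ✓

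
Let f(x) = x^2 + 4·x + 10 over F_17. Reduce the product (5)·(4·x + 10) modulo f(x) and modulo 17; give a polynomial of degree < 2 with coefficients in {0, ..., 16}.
a · b ≡ 3·x + 16 (mod f(x))

Multiply as integer polynomials: a · b = 20·x + 50. Reducing coefficients mod 17: a · b ≡ 3·x + 16. This already has degree < 2, so no reduction by f is needed. Hence a · b ≡ 3·x + 16 in F_17[x]/(f).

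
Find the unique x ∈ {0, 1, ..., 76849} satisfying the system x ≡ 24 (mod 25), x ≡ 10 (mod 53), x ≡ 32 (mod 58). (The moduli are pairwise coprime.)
x ≡ 39124 (mod 76850); the representative in [0, 76850) is 39124

The moduli 25, 53, 58 are pairwise coprime, so by the CRT there is a unique solution mod 25·53·58 = 76850.
Solve by successive substitution. Start with x ≡ 24 (mod 25).
  Combine with x ≡ 10 (mod 53): write x = 24 + 25·t and require 24 + 25·t ≡ 10 (mod 53), i.e. 25·t ≡ 10 − 24 ≡ 39 (mod 53). Since 25^(−1) ≡ 17 (mod 53), t ≡ 17·39 ≡ 27 (mod 53). So x ≡ 24 + 25·27 = 699 (mod 1325).
  Combine with x ≡ 32 (mod 58): write x = 699 + 1325·t and require 699 + 1325·t ≡ 32 (mod 58), i.e. 1325·t ≡ 32 − 699 ≡ 29 (mod 58). Since 1325^(−1) ≡ 45 (mod 58) (1325 ≡ 49 (mod 58)), t ≡ 45·29 ≡ 29 (mod 58). So x ≡ 699 + 1325·29 = 39124 (mod 76850).
Unique solution in [0, 76850): x = 39124.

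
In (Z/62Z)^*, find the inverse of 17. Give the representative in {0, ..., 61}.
17^(−1) ≡ 11 (mod 62)

Apply the extended Euclidean algorithm to (62, 17), tracking rows (r, s, t) with s·62 + t·17 = r. Each division r_prev = q·r_cur + r_new produces the new row as (previous row) − q·(current row):
  row A: (62, 1, 0)   [1·62 + 0·17 = 62]
  row B: (17, 0, 1)   [0·62 + 1·17 = 17]
  62 = 3·17 + 11   → row C = row A − 3·row B = (11, 1, −3)   [check: 1·62 − 3·17 = 11]
  17 = 1·11 + 6   → row D = row B − 1·row C = (6, −1, 4)   [check: −1·62 + 4·17 = 6]
  11 = 1·6 + 5   → row E = row C − 1·row D = (5, 2, −7)   [check: 2·62 − 7·17 = 5]
  6 = 1·5 + 1   → row F = row D − 1·row E = (1, −3, 11)   [check: −3·62 + 11·17 = 1]
  5 = 5·1 + 0   → remainder 0, stop. gcd = 1 (last nonzero row F).
The gcd is 1, so 17 is invertible mod 62. The last nonzero row gives −3·62 + 11·17 = 1, so t = 11. So 17^(−1) ≡ 11 (mod 62). Verify: 17 · 11 = 187 ≡ 1 (mod 62). ✓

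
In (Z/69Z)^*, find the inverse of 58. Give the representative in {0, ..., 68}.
58^(−1) ≡ 25 (mod 69)

Apply the extended Euclidean algorithm to (69, 58), tracking rows (r, s, t) with s·69 + t·58 = r. Each division r_prev = q·r_cur + r_new produces the new row as (previous row) − q·(current row):
  row A: (69, 1, 0)   [1·69 + 0·58 = 69]
  row B: (58, 0, 1)   [0·69 + 1·58 = 58]
  69 = 1·58 + 11   → row C = row A − 1·row B = (11, 1, −1)   [check: 1·69 − 1·58 = 11]
  58 = 5·11 + 3   → row D = row B − 5·row C = (3, −5, 6)   [check: −5·69 + 6·58 = 3]
  11 = 3·3 + 2   → row E = row C − 3·row D = (2, 16, −19)   [check: 16·69 − 19·58 = 2]
  3 = 1·2 + 1   → row F = row D − 1·row E = (1, −21, 25)   [check: −21·69 + 25·58 = 1]
  2 = 2·1 + 0   → remainder 0, stop. gcd = 1 (last nonzero row F).
The gcd is 1, so 58 is invertible mod 69. The last nonzero row gives −21·69 + 25·58 = 1, so t = 25. So 58^(−1) ≡ 25 (mod 69). Verify: 58 · 25 = 1450 ≡ 1 (mod 69). ✓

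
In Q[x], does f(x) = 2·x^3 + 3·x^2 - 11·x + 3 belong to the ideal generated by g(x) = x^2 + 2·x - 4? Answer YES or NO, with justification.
In Q[x] the ideal (g) consists of all multiples of g, so f ∈ (g) iff g | f, i.e. iff the remainder of f on division by g is 0. Divide f by g (g is monic, so eliminate the leading term of the running remainder at each step):
  leading term 2·x^3: subtract (2·x)·g(x) = 2·x^3 + 4·x^2 - 8·x, leaving -x^2 - 3·x + 3
  leading term -x^2: subtract (-1)·g(x) = -x^2 - 2·x + 4, leaving -x - 1
The remainder r(x) = -x - 1 ≠ 0 (and deg r < deg g), so g ∤ f, i.e. f ∉ (g).

Final answer: NO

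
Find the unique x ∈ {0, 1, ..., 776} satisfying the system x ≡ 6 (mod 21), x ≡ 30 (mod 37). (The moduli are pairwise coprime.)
x ≡ 363 (mod 777); the representative in [0, 777) is 363

The moduli 21, 37 are pairwise coprime, so by the CRT there is a unique solution mod 21·37 = 777.
Solve by successive substitution. Start with x ≡ 6 (mod 21).
  Combine with x ≡ 30 (mod 37): write x = 6 + 21·t and require 6 + 21·t ≡ 30 (mod 37), i.e. 21·t ≡ 30 − 6 ≡ 24 (mod 37). Since 21^(−1) ≡ 30 (mod 37), t ≡ 30·24 ≡ 17 (mod 37). So x ≡ 6 + 21·17 = 363 (mod 777).
Unique solution in [0, 777): x = 363.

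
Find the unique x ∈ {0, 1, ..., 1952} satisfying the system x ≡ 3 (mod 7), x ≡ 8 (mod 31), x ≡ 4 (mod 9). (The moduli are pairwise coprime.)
x ≡ 535 (mod 1953); the representative in [0, 1953) is 535

The moduli 7, 31, 9 are pairwise coprime, so by the CRT there is a unique solution mod 7·31·9 = 1953.
Solve by successive substitution. Start with x ≡ 3 (mod 7).
  Combine with x ≡ 8 (mod 31): write x = 3 + 7·t and require 3 + 7·t ≡ 8 (mod 31), i.e. 7·t ≡ 8 − 3 ≡ 5 (mod 31). Since 7^(−1) ≡ 9 (mod 31), t ≡ 9·5 ≡ 14 (mod 31). So x ≡ 3 + 7·14 = 101 (mod 217).
  Combine with x ≡ 4 (mod 9): write x = 101 + 217·t and require 101 + 217·t ≡ 4 (mod 9), i.e. 217·t ≡ 4 − 101 ≡ 2 (mod 9). Since 217^(−1) ≡ 1 (mod 9) (217 ≡ 1 (mod 9)), t ≡ 1·2 ≡ 2 (mod 9). So x ≡ 101 + 217·2 = 535 (mod 1953).
Unique solution in [0, 1953): x = 535.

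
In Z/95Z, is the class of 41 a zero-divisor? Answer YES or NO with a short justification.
NO

gcd(41, 95) = 1, so 41 is a unit in Z/95Z (it has a multiplicative inverse). A unit cannot be a zero-divisor: if 41·b ≡ 0 then multiplying both sides by 41^(−1) gives b ≡ 0. So 41 is not a zero-divisor.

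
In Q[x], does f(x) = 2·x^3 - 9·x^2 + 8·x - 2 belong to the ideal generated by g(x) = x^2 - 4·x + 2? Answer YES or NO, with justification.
YES

In Q[x] the ideal (g) consists of all multiples of g, so f ∈ (g) iff g | f, i.e. iff the remainder of f on division by g is 0. Divide f by g (g is monic, so eliminate the leading term of the running remainder at each step):
  leading term 2·x^3: subtract (2·x)·g(x) = 2·x^3 - 8·x^2 + 4·x, leaving -x^2 + 4·x - 2
  leading term -x^2: subtract (-1)·g(x) = -x^2 + 4·x - 2, leaving 0
The remainder is 0, so f(x) = g(x) · h(x) with h(x) = 2·x - 1. Hence g | f, i.e. f ∈ (g).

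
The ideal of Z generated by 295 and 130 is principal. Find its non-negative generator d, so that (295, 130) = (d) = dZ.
In the PID Z, (a, b) is generated by gcd(a, b). Compute gcd(295, 130) with the extended Euclidean algorithm, tracking rows (r, s, t) with s·295 + t·130 = r:
  row A: (295, 1, 0)   [1·295 + 0·130 = 295]
  row B: (130, 0, 1)   [0·295 + 1·130 = 130]
  295 = 2·130 + 35   → row C = row A − 2·row B = (35, 1, −2)   [check: 1·295 − 2·130 = 35]
  130 = 3·35 + 25   → row D = row B − 3·row C = (25, −3, 7)   [check: −3·295 + 7·130 = 25]
  35 = 1·25 + 10   → row E = row C − 1·row D = (10, 4, −9)   [check: 4·295 − 9·130 = 10]
  25 = 2·10 + 5   → row F = row D − 2·row E = (5, −11, 25)   [check: −11·295 + 25·130 = 5]
  10 = 2·5 + 0   → remainder 0, stop. gcd = 5 (last nonzero row F).
So gcd(295, 130) = 5, with Bézout identity −11·295 + 25·130 = 5. Containment (⊇): the Bézout identity exhibits 5 as an element of (295, 130), giving (5) ⊆ (295, 130). Containment (⊆): since 5 | 295 and 5 | 130 (295 = 5·59, 130 = 5·26), every Z-linear combination of 295 and 130 is divisible by 5, so (295, 130) ⊆ (5). Therefore (295, 130) = (5), d = 5.

Final answer: (295, 130) = (5); d = 5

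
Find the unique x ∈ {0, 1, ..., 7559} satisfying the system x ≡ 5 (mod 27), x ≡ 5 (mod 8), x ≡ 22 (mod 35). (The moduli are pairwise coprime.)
The moduli 27, 8, 35 are pairwise coprime, so by the CRT there is a unique solution mod 27·8·35 = 7560.
Solve by successive substitution. Start with x ≡ 5 (mod 27).
  Combine with x ≡ 5 (mod 8): write x = 5 + 27·t and require 5 + 27·t ≡ 5 (mod 8), i.e. 27·t ≡ 5 − 5 ≡ 0 (mod 8). Since 27^(−1) ≡ 3 (mod 8) (27 ≡ 3 (mod 8)), t ≡ 3·0 ≡ 0 (mod 8). So x ≡ 5 + 27·0 = 5 (mod 216).
  Combine with x ≡ 22 (mod 35): write x = 5 + 216·t and require 5 + 216·t ≡ 22 (mod 35), i.e. 216·t ≡ 22 − 5 ≡ 17 (mod 35). Since 216^(−1) ≡ 6 (mod 35) (216 ≡ 6 (mod 35)), t ≡ 6·17 ≡ 32 (mod 35). So x ≡ 5 + 216·32 = 6917 (mod 7560).
Unique solution in [0, 7560): x = 6917.

Final answer: x ≡ 6917 (mod 7560); the representative in [0, 7560) is 6917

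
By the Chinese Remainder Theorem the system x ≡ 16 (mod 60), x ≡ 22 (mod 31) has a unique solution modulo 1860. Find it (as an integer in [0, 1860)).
The moduli 60, 31 are pairwise coprime, so by the CRT there is a unique solution mod 60·31 = 1860.
Solve by successive substitution. Start with x ≡ 16 (mod 60).
  Combine with x ≡ 22 (mod 31): write x = 16 + 60·t and require 16 + 60·t ≡ 22 (mod 31), i.e. 60·t ≡ 22 − 16 ≡ 6 (mod 31). Since 60^(−1) ≡ 15 (mod 31) (60 ≡ 29 (mod 31)), t ≡ 15·6 ≡ 28 (mod 31). So x ≡ 16 + 60·28 = 1696 (mod 1860).
Unique solution in [0, 1860): x = 1696.

Final answer: x ≡ 1696 (mod 1860); the representative in [0, 1860) is 1696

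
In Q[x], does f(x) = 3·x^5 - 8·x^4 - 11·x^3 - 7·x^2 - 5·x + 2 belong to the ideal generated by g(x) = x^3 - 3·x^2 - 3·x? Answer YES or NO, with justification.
NO

In Q[x] the ideal (g) consists of all multiples of g, so f ∈ (g) iff g | f, i.e. iff the remainder of f on division by g is 0. Divide f by g (g is monic, so eliminate the leading term of the running remainder at each step):
  leading term 3·x^5: subtract (3·x^2)·g(x) = 3·x^5 - 9·x^4 - 9·x^3, leaving x^4 - 2·x^3 - 7·x^2 - 5·x + 2
  leading term x^4: subtract (x)·g(x) = x^4 - 3·x^3 - 3·x^2, leaving x^3 - 4·x^2 - 5·x + 2
  leading term x^3: subtract (1)·g(x) = x^3 - 3·x^2 - 3·x, leaving -x^2 - 2·x + 2
The remainder r(x) = -x^2 - 2·x + 2 ≠ 0 (and deg r < deg g), so g ∤ f, i.e. f ∉ (g).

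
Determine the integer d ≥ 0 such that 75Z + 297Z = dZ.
(75, 297) = (3); d = 3

In the PID Z, (a, b) is generated by gcd(a, b). Compute gcd(297, 75) with the extended Euclidean algorithm, tracking rows (r, s, t) with s·297 + t·75 = r:
  row A: (297, 1, 0)   [1·297 + 0·75 = 297]
  row B: (75, 0, 1)   [0·297 + 1·75 = 75]
  297 = 3·75 + 72   → row C = row A − 3·row B = (72, 1, −3)   [check: 1·297 − 3·75 = 72]
  75 = 1·72 + 3   → row D = row B − 1·row C = (3, −1, 4)   [check: −1·297 + 4·75 = 3]
  72 = 24·3 + 0   → remainder 0, stop. gcd = 3 (last nonzero row D).
So gcd(75, 297) = 3, with Bézout identity −1·297 + 4·75 = 3. Containment (⊇): the Bézout identity exhibits 3 as an element of (75, 297), giving (3) ⊆ (75, 297). Containment (⊆): since 3 | 75 and 3 | 297 (75 = 3·25, 297 = 3·99), every Z-linear combination of 75 and 297 is divisible by 3, so (75, 297) ⊆ (3). Therefore (75, 297) = (3), d = 3.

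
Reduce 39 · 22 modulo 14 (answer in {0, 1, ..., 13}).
Reduce the factors first: 39 ≡ 11, 22 ≡ 8 (mod 14), so 39 · 22 ≡ 11 · 8 (mod 14). 11 · 8 = 88. Dividing by 14: 88 = 6·14 + 4. So (39 · 22) mod 14 = 4.

Final answer: 4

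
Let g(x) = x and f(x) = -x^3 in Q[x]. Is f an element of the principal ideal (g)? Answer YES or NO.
In Q[x] the ideal (g) consists of all multiples of g, so f ∈ (g) iff g | f, i.e. iff the remainder of f on division by g is 0. Divide f by g (g is monic, so eliminate the leading term of the running remainder at each step):
  leading term -x^3: subtract (-x^2)·g(x) = -x^3, leaving 0
The remainder is 0, so f(x) = g(x) · h(x) with h(x) = -x^2. Hence g | f, i.e. f ∈ (g).

Final answer: YES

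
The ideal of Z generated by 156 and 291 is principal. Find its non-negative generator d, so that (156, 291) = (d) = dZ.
In the PID Z, (a, b) is generated by gcd(a, b). Compute gcd(291, 156) with the extended Euclidean algorithm, tracking rows (r, s, t) with s·291 + t·156 = r:
  row A: (291, 1, 0)   [1·291 + 0·156 = 291]
  row B: (156, 0, 1)   [0·291 + 1·156 = 156]
  291 = 1·156 + 135   → row C = row A − 1·row B = (135, 1, −1)   [check: 1·291 − 1·156 = 135]
  156 = 1·135 + 21   → row D = row B − 1·row C = (21, −1, 2)   [check: −1·291 + 2·156 = 21]
  135 = 6·21 + 9   → row E = row C − 6·row D = (9, 7, −13)   [check: 7·291 − 13·156 = 9]
  21 = 2·9 + 3   → row F = row D − 2·row E = (3, −15, 28)   [check: −15·291 + 28·156 = 3]
  9 = 3·3 + 0   → remainder 0, stop. gcd = 3 (last nonzero row F).
So gcd(156, 291) = 3, with Bézout identity −15·291 + 28·156 = 3. Containment (⊇): the Bézout identity exhibits 3 as an element of (156, 291), giving (3) ⊆ (156, 291). Containment (⊆): since 3 | 156 and 3 | 291 (156 = 3·52, 291 = 3·97), every Z-linear combination of 156 and 291 is divisible by 3, so (156, 291) ⊆ (3). Therefore (156, 291) = (3), d = 3.

Final answer: (156, 291) = (3); d = 3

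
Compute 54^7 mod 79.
Use repeated squaring. Binary(7) = 111. Walk through the bits of the exponent 7 left-to-right: at each bit after the leading one, square the running value, then multiply by 54 if the bit is 1 (always reducing mod 79):
  bit 1 = 1 (leading): start with 54.
  bit 2 = 1: square 54^2 = 2916 ≡ 72; bit is 1, so multiply 72·54 = 3888 ≡ 17 (mod 79).
  bit 3 = 1: square 17^2 = 289 ≡ 52; bit is 1, so multiply 52·54 = 2808 ≡ 43 (mod 79).
Final value: 54^7 ≡ 43 (mod 79).

Final answer: 43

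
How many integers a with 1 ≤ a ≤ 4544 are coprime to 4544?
2240

The number of a ∈ {1, ..., 4544} with gcd(a, 4544) = 1 is by definition Euler's totient φ(4544). φ is multiplicative, with φ(p^e) = p^e − p^(e−1). Factorise 4544 = 2^6 · 71. Then
  φ(4544) = (2^6 − 2^5) · (71 − 1) = 32 · 70 = 2240.
So there are 2240 such integers.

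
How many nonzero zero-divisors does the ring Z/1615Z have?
In Z/1615Z each nonzero element is either a unit (gcd with 1615 is 1) or a zero-divisor (gcd > 1). The number of units is φ(1615): factorise 1615 = 5 · 17 · 19, so φ(1615) = (5 − 1) · (17 − 1) · (19 − 1) = 4 · 16 · 18 = 1152. The nonzero elements number 1615 − 1 = 1614. Hence the nonzero zero-divisors number 1614 − 1152 = 462.

Final answer: Z/1615Z has 462 nonzero zero-divisors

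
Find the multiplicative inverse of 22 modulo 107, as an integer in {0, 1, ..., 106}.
22^(−1) ≡ 73 (mod 107)

Apply the extended Euclidean algorithm to (107, 22), tracking rows (r, s, t) with s·107 + t·22 = r. Each division r_prev = q·r_cur + r_new produces the new row as (previous row) − q·(current row):
  row A: (107, 1, 0)   [1·107 + 0·22 = 107]
  row B: (22, 0, 1)   [0·107 + 1·22 = 22]
  107 = 4·22 + 19   → row C = row A − 4·row B = (19, 1, −4)   [check: 1·107 − 4·22 = 19]
  22 = 1·19 + 3   → row D = row B − 1·row C = (3, −1, 5)   [check: −1·107 + 5·22 = 3]
  19 = 6·3 + 1   → row E = row C − 6·row D = (1, 7, −34)   [check: 7·107 − 34·22 = 1]
  3 = 3·1 + 0   → remainder 0, stop. gcd = 1 (last nonzero row E).
The gcd is 1, so 22 is invertible mod 107. The last nonzero row gives 7·107 − 34·22 = 1, so t = −34. So 22^(−1) ≡ −34 ≡ 73 (mod 107). Verify: 22 · 73 = 1606 ≡ 1 (mod 107). ✓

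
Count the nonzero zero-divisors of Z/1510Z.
Z/1510Z has 909 nonzero zero-divisors

In Z/1510Z each nonzero element is either a unit (gcd with 1510 is 1) or a zero-divisor (gcd > 1). The number of units is φ(1510): factorise 1510 = 2 · 5 · 151, so φ(1510) = (2 − 1) · (5 − 1) · (151 − 1) = 1 · 4 · 150 = 600. The nonzero elements number 1510 − 1 = 1509. Hence the nonzero zero-divisors number 1509 − 600 = 909.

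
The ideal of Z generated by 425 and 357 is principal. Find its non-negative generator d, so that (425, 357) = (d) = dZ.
(425, 357) = (17); d = 17

In the PID Z, (a, b) is generated by gcd(a, b). Compute gcd(425, 357) with the extended Euclidean algorithm, tracking rows (r, s, t) with s·425 + t·357 = r:
  row A: (425, 1, 0)   [1·425 + 0·357 = 425]
  row B: (357, 0, 1)   [0·425 + 1·357 = 357]
  425 = 1·357 + 68   → row C = row A − 1·row B = (68, 1, −1)   [check: 1·425 − 1·357 = 68]
  357 = 5·68 + 17   → row D = row B − 5·row C = (17, −5, 6)   [check: −5·425 + 6·357 = 17]
  68 = 4·17 + 0   → remainder 0, stop. gcd = 17 (last nonzero row D).
So gcd(425, 357) = 17, with Bézout identity −5·425 + 6·357 = 17. Containment (⊇): the Bézout identity exhibits 17 as an element of (425, 357), giving (17) ⊆ (425, 357). Containment (⊆): since 17 | 425 and 17 | 357 (425 = 17·25, 357 = 17·21), every Z-linear combination of 425 and 357 is divisible by 17, so (425, 357) ⊆ (17). Therefore (425, 357) = (17), d = 17.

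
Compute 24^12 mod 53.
42

Use repeated squaring. Binary(12) = 1100. Walk through the bits of the exponent 12 left-to-right: at each bit after the leading one, square the running value, then multiply by 24 if the bit is 1 (always reducing mod 53):
  bit 1 = 1 (leading): start with 24.
  bit 2 = 1: square 24^2 = 576 ≡ 46; bit is 1, so multiply 46·24 = 1104 ≡ 44 (mod 53).
  bit 3 = 0: square 44^2 = 1936 ≡ 28 (mod 53).
  bit 4 = 0: square 28^2 = 784 ≡ 42 (mod 53).
Final value: 24^12 ≡ 42 (mod 53).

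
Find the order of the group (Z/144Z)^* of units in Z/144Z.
(Z/144Z)^* consists of the classes a with gcd(a, 144) = 1, so its order is φ(144). φ is multiplicative, with φ(p^e) = p^e − p^(e−1). Factorise 144 = 2^4 · 3^2. Then
  φ(144) = (2^4 − 2^3) · (3^2 − 3^1) = 8 · 6 = 48.
Thus |(Z/144Z)^*| = 48.

Final answer: |(Z/144Z)^*| = 48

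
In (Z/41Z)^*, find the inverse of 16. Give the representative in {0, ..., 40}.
16^(−1) ≡ 18 (mod 41)

Apply the extended Euclidean algorithm to (41, 16), tracking rows (r, s, t) with s·41 + t·16 = r. Each division r_prev = q·r_cur + r_new produces the new row as (previous row) − q·(current row):
  row A: (41, 1, 0)   [1·41 + 0·16 = 41]
  row B: (16, 0, 1)   [0·41 + 1·16 = 16]
  41 = 2·16 + 9   → row C = row A − 2·row B = (9, 1, −2)   [check: 1·41 − 2·16 = 9]
  16 = 1·9 + 7   → row D = row B − 1·row C = (7, −1, 3)   [check: −1·41 + 3·16 = 7]
  9 = 1·7 + 2   → row E = row C − 1·row D = (2, 2, −5)   [check: 2·41 − 5·16 = 2]
  7 = 3·2 + 1   → row F = row D − 3·row E = (1, −7, 18)   [check: −7·41 + 18·16 = 1]
  2 = 2·1 + 0   → remainder 0, stop. gcd = 1 (last nonzero row F).
The gcd is 1, so 16 is invertible mod 41. The last nonzero row gives −7·41 + 18·16 = 1, so t = 18. So 16^(−1) ≡ 18 (mod 41). Verify: 16 · 18 = 288 ≡ 1 (mod 41). ✓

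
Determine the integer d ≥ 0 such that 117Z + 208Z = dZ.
In the PID Z, (a, b) is generated by gcd(a, b). Compute gcd(208, 117) with the extended Euclidean algorithm, tracking rows (r, s, t) with s·208 + t·117 = r:
  row A: (208, 1, 0)   [1·208 + 0·117 = 208]
  row B: (117, 0, 1)   [0·208 + 1·117 = 117]
  208 = 1·117 + 91   → row C = row A − 1·row B = (91, 1, −1)   [check: 1·208 − 1·117 = 91]
  117 = 1·91 + 26   → row D = row B − 1·row C = (26, −1, 2)   [check: −1·208 + 2·117 = 26]
  91 = 3·26 + 13   → row E = row C − 3·row D = (13, 4, −7)   [check: 4·208 − 7·117 = 13]
  26 = 2·13 + 0   → remainder 0, stop. gcd = 13 (last nonzero row E).
So gcd(117, 208) = 13, with Bézout identity 4·208 − 7·117 = 13. Containment (⊇): the Bézout identity exhibits 13 as an element of (117, 208), giving (13) ⊆ (117, 208). Containment (⊆): since 13 | 117 and 13 | 208 (117 = 13·9, 208 = 13·16), every Z-linear combination of 117 and 208 is divisible by 13, so (117, 208) ⊆ (13). Therefore (117, 208) = (13), d = 13.

Final answer: (117, 208) = (13); d = 13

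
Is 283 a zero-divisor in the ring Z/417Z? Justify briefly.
gcd(283, 417) = 1, so 283 is a unit in Z/417Z (it has a multiplicative inverse). A unit cannot be a zero-divisor: if 283·b ≡ 0 then multiplying both sides by 283^(−1) gives b ≡ 0. So 283 is not a zero-divisor.

Final answer: NO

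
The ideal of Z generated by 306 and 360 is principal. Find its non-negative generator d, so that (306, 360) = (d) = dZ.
In the PID Z, (a, b) is generated by gcd(a, b). Compute gcd(360, 306) with the extended Euclidean algorithm, tracking rows (r, s, t) with s·360 + t·306 = r:
  row A: (360, 1, 0)   [1·360 + 0·306 = 360]
  row B: (306, 0, 1)   [0·360 + 1·306 = 306]
  360 = 1·306 + 54   → row C = row A − 1·row B = (54, 1, −1)   [check: 1·360 − 1·306 = 54]
  306 = 5·54 + 36   → row D = row B − 5·row C = (36, −5, 6)   [check: −5·360 + 6·306 = 36]
  54 = 1·36 + 18   → row E = row C − 1·row D = (18, 6, −7)   [check: 6·360 − 7·306 = 18]
  36 = 2·18 + 0   → remainder 0, stop. gcd = 18 (last nonzero row E).
So gcd(306, 360) = 18, with Bézout identity 6·360 − 7·306 = 18. Containment (⊇): the Bézout identity exhibits 18 as an element of (306, 360), giving (18) ⊆ (306, 360). Containment (⊆): since 18 | 306 and 18 | 360 (306 = 18·17, 360 = 18·20), every Z-linear combination of 306 and 360 is divisible by 18, so (306, 360) ⊆ (18). Therefore (306, 360) = (18), d = 18.

Final answer: (306, 360) = (18); d = 18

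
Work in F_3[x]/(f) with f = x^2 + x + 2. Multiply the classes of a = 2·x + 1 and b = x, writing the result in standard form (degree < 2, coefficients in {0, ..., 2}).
Multiply as integer polynomials: a · b = 2·x^2 + x. Reducing coefficients mod 3: a · b ≡ 2·x^2 + x. Now divide by f(x) = x^2 + x + 2 in F_3[x], eliminating the leading term at each step:
  leading term 2·x^2: subtract (2)·f(x) = 2·x^2 + 2·x + 1, leaving 2·x + 2 (coefficients mod 3)
The degree is now < 2, so this is the remainder. Hence a · b ≡ 2·x + 2 in F_3[x]/(f).

Final answer: a · b ≡ 2·x + 2 (mod f(x))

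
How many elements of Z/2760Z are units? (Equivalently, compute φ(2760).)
An element a ∈ Z/2760Z is a unit iff gcd(a, 2760) = 1, so the number of units is φ(2760). φ is multiplicative, with φ(p^e) = p^e − p^(e−1). Factorise 2760 = 2^3 · 3 · 5 · 23. Then
  φ(2760) = (2^3 − 2^2) · (3 − 1) · (5 − 1) · (23 − 1) = 4 · 2 · 4 · 22 = 704.

Final answer: Z/2760Z has φ(2760) = 704 units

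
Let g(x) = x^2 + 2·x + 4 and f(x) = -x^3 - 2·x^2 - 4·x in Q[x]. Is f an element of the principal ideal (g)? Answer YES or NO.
YES

In Q[x] the ideal (g) consists of all multiples of g, so f ∈ (g) iff g | f, i.e. iff the remainder of f on division by g is 0. Divide f by g (g is monic, so eliminate the leading term of the running remainder at each step):
  leading term -x^3: subtract (-x)·g(x) = -x^3 - 2·x^2 - 4·x, leaving 0
The remainder is 0, so f(x) = g(x) · h(x) with h(x) = -x. Hence g | f, i.e. f ∈ (g).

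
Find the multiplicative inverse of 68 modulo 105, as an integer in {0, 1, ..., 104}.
Apply the extended Euclidean algorithm to (105, 68), tracking rows (r, s, t) with s·105 + t·68 = r. Each division r_prev = q·r_cur + r_new produces the new row as (previous row) − q·(current row):
  row A: (105, 1, 0)   [1·105 + 0·68 = 105]
  row B: (68, 0, 1)   [0·105 + 1·68 = 68]
  105 = 1·68 + 37   → row C = row A − 1·row B = (37, 1, −1)   [check: 1·105 − 1·68 = 37]
  68 = 1·37 + 31   → row D = row B − 1·row C = (31, −1, 2)   [check: −1·105 + 2·68 = 31]
  37 = 1·31 + 6   → row E = row C − 1·row D = (6, 2, −3)   [check: 2·105 − 3·68 = 6]
  31 = 5·6 + 1   → row F = row D − 5·row E = (1, −11, 17)   [check: −11·105 + 17·68 = 1]
  6 = 6·1 + 0   → remainder 0, stop. gcd = 1 (last nonzero row F).
The gcd is 1, so 68 is invertible mod 105. The last nonzero row gives −11·105 + 17·68 = 1, so t = 17. So 68^(−1) ≡ 17 (mod 105). Verify: 68 · 17 = 1156 ≡ 1 (mod 105). ✓

Final answer: 68^(−1) ≡ 17 (mod 105)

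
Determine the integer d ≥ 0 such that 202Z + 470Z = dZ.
(202, 470) = (2); d = 2

In the PID Z, (a, b) is generated by gcd(a, b). Compute gcd(470, 202) with the extended Euclidean algorithm, tracking rows (r, s, t) with s·470 + t·202 = r:
  row A: (470, 1, 0)   [1·470 + 0·202 = 470]
  row B: (202, 0, 1)   [0·470 + 1·202 = 202]
  470 = 2·202 + 66   → row C = row A − 2·row B = (66, 1, −2)   [check: 1·470 − 2·202 = 66]
  202 = 3·66 + 4   → row D = row B − 3·row C = (4, −3, 7)   [check: −3·470 + 7·202 = 4]
  66 = 16·4 + 2   → row E = row C − 16·row D = (2, 49, −114)   [check: 49·470 − 114·202 = 2]
  4 = 2·2 + 0   → remainder 0, stop. gcd = 2 (last nonzero row E).
So gcd(202, 470) = 2, with Bézout identity 49·470 − 114·202 = 2. Containment (⊇): the Bézout identity exhibits 2 as an element of (202, 470), giving (2) ⊆ (202, 470). Containment (⊆): since 2 | 202 and 2 | 470 (202 = 2·101, 470 = 2·235), every Z-linear combination of 202 and 470 is divisible by 2, so (202, 470) ⊆ (2). Therefore (202, 470) = (2), d = 2.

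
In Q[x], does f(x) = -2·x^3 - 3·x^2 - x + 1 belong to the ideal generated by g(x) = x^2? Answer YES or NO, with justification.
In Q[x] the ideal (g) consists of all multiples of g, so f ∈ (g) iff g | f, i.e. iff the remainder of f on division by g is 0. Divide f by g (g is monic, so eliminate the leading term of the running remainder at each step):
  leading term -2·x^3: subtract (-2·x)·g(x) = -2·x^3, leaving -3·x^2 - x + 1
  leading term -3·x^2: subtract (-3)·g(x) = -3·x^2, leaving 1 - x
The remainder r(x) = 1 - x ≠ 0 (and deg r < deg g), so g ∤ f, i.e. f ∉ (g).

Final answer: NO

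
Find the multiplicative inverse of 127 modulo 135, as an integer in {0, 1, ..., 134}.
127^(−1) ≡ 118 (mod 135)

Apply the extended Euclidean algorithm to (135, 127), tracking rows (r, s, t) with s·135 + t·127 = r. Each division r_prev = q·r_cur + r_new produces the new row as (previous row) − q·(current row):
  row A: (135, 1, 0)   [1·135 + 0·127 = 135]
  row B: (127, 0, 1)   [0·135 + 1·127 = 127]
  135 = 1·127 + 8   → row C = row A − 1·row B = (8, 1, −1)   [check: 1·135 − 1·127 = 8]
  127 = 15·8 + 7   → row D = row B − 15·row C = (7, −15, 16)   [check: −15·135 + 16·127 = 7]
  8 = 1·7 + 1   → row E = row C − 1·row D = (1, 16, −17)   [check: 16·135 − 17·127 = 1]
  7 = 7·1 + 0   → remainder 0, stop. gcd = 1 (last nonzero row E).
The gcd is 1, so 127 is invertible mod 135. The last nonzero row gives 16·135 − 17·127 = 1, so t = −17. So 127^(−1) ≡ −17 ≡ 118 (mod 135). Verify: 127 · 118 = 14986 ≡ 1 (mod 135). ✓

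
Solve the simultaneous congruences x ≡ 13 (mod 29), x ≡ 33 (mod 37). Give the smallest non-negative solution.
x ≡ 477 (mod 1073); the representative in [0, 1073) is 477

The moduli 29, 37 are pairwise coprime, so by the CRT there is a unique solution mod 29·37 = 1073.
Solve by successive substitution. Start with x ≡ 13 (mod 29).
  Combine with x ≡ 33 (mod 37): write x = 13 + 29·t and require 13 + 29·t ≡ 33 (mod 37), i.e. 29·t ≡ 33 − 13 ≡ 20 (mod 37). Since 29^(−1) ≡ 23 (mod 37), t ≡ 23·20 ≡ 16 (mod 37). So x ≡ 13 + 29·16 = 477 (mod 1073).
Unique solution in [0, 1073): x = 477.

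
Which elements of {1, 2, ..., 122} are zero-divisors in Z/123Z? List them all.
An element a ∈ Z/123Z (with a ≠ 0) is a zero-divisor iff gcd(a, 123) > 1 (because a is a unit precisely when gcd(a, n) = 1, and in Z/nZ every nonzero, non-unit element is a zero-divisor). Scan a = 1, ..., 122 and keep those with gcd(a, 123) > 1:
  gcd(3, 123) = 3, gcd(6, 123) = 3, gcd(9, 123) = 3, gcd(12, 123) = 3, gcd(15, 123) = 3, gcd(18, 123) = 3, gcd(21, 123) = 3, gcd(24, 123) = 3, gcd(27, 123) = 3, gcd(30, 123) = 3, gcd(33, 123) = 3, gcd(36, 123) = 3, gcd(39, 123) = 3, gcd(41, 123) = 41, gcd(42, 123) = 3, gcd(45, 123) = 3, gcd(48, 123) = 3, gcd(51, 123) = 3, gcd(54, 123) = 3, gcd(57, 123) = 3, gcd(60, 123) = 3, gcd(63, 123) = 3, gcd(66, 123) = 3, gcd(69, 123) = 3, gcd(72, 123) = 3, gcd(75, 123) = 3, gcd(78, 123) = 3, gcd(81, 123) = 3, gcd(82, 123) = 41, gcd(84, 123) = 3, gcd(87, 123) = 3, gcd(90, 123) = 3, gcd(93, 123) = 3, gcd(96, 123) = 3, gcd(99, 123) = 3, gcd(102, 123) = 3, gcd(105, 123) = 3, gcd(108, 123) = 3, gcd(111, 123) = 3, gcd(114, 123) = 3, gcd(117, 123) = 3, gcd(120, 123) = 3.
All other a ∈ {1, ..., 122} have gcd(a, 123) = 1 and are units. So the nonzero zero-divisors are exactly the 42 values of a appearing in this scan.

Final answer: nonzero zero-divisors of Z/123Z = {3, 6, 9, 12, 15, 18, 21, 24, 27, 30, 33, 36, 39, 41, 42, 45, 48, 51, 54, 57, 60, 63, 66, 69, 72, 75, 78, 81, 82, 84, 87, 90, 93, 96, 99, 102, 105, 108, 111, 114, 117, 120}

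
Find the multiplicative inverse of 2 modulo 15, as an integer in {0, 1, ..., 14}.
2^(−1) ≡ 8 (mod 15)

Apply the extended Euclidean algorithm to (15, 2), tracking rows (r, s, t) with s·15 + t·2 = r. Each division r_prev = q·r_cur + r_new produces the new row as (previous row) − q·(current row):
  row A: (15, 1, 0)   [1·15 + 0·2 = 15]
  row B: (2, 0, 1)   [0·15 + 1·2 = 2]
  15 = 7·2 + 1   → row C = row A − 7·row B = (1, 1, −7)   [check: 1·15 − 7·2 = 1]
  2 = 2·1 + 0   → remainder 0, stop. gcd = 1 (last nonzero row C).
The gcd is 1, so 2 is invertible mod 15. The last nonzero row gives 1·15 − 7·2 = 1, so t = −7. So 2^(−1) ≡ −7 ≡ 8 (mod 15). Verify: 2 · 8 = 16 ≡ 1 (mod 15). ✓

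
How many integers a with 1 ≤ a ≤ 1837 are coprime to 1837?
The number of a ∈ {1, ..., 1837} with gcd(a, 1837) = 1 is by definition Euler's totient φ(1837). φ is multiplicative, with φ(p^e) = p^e − p^(e−1). Factorise 1837 = 11 · 167. Then
  φ(1837) = (11 − 1) · (167 − 1) = 10 · 166 = 1660.
So there are 1660 such integers.

Final answer: 1660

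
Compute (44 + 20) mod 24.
16

Reduce the summands first: 44 ≡ 20 (mod 24), so 44 + 20 ≡ 20 + 20 (mod 24). 20 + 20 = 40; 40 = 1·24 + 16, so (44 + 20) mod 24 = 16.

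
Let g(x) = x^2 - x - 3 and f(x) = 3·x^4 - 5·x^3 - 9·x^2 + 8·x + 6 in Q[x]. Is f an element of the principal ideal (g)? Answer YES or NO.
YES

In Q[x] the ideal (g) consists of all multiples of g, so f ∈ (g) iff g | f, i.e. iff the remainder of f on division by g is 0. Divide f by g (g is monic, so eliminate the leading term of the running remainder at each step):
  leading term 3·x^4: subtract (3·x^2)·g(x) = 3·x^4 - 3·x^3 - 9·x^2, leaving -2·x^3 + 8·x + 6
  leading term -2·x^3: subtract (-2·x)·g(x) = -2·x^3 + 2·x^2 + 6·x, leaving -2·x^2 + 2·x + 6
  leading term -2·x^2: subtract (-2)·g(x) = -2·x^2 + 2·x + 6, leaving 0
The remainder is 0, so f(x) = g(x) · h(x) with h(x) = 3·x^2 - 2·x - 2. Hence g | f, i.e. f ∈ (g).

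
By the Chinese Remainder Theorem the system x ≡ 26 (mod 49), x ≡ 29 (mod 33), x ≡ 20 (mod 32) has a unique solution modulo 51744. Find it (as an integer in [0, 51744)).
The moduli 49, 33, 32 are pairwise coprime, so by the CRT there is a unique solution mod 49·33·32 = 51744.
Solve by successive substitution. Start with x ≡ 26 (mod 49).
  Combine with x ≡ 29 (mod 33): write x = 26 + 49·t and require 26 + 49·t ≡ 29 (mod 33), i.e. 49·t ≡ 29 − 26 ≡ 3 (mod 33). Since 49^(−1) ≡ 31 (mod 33) (49 ≡ 16 (mod 33)), t ≡ 31·3 ≡ 27 (mod 33). So x ≡ 26 + 49·27 = 1349 (mod 1617).
  Combine with x ≡ 20 (mod 32): write x = 1349 + 1617·t and require 1349 + 1617·t ≡ 20 (mod 32), i.e. 1617·t ≡ 20 − 1349 ≡ 15 (mod 32). Since 1617^(−1) ≡ 17 (mod 32) (1617 ≡ 17 (mod 32)), t ≡ 17·15 ≡ 31 (mod 32). So x ≡ 1349 + 1617·31 = 51476 (mod 51744).
Unique solution in [0, 51744): x = 51476.

Final answer: x ≡ 51476 (mod 51744); the representative in [0, 51744) is 51476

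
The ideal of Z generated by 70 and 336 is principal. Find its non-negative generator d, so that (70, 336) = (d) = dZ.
In the PID Z, (a, b) is generated by gcd(a, b). Compute gcd(336, 70) with the extended Euclidean algorithm, tracking rows (r, s, t) with s·336 + t·70 = r:
  row A: (336, 1, 0)   [1·336 + 0·70 = 336]
  row B: (70, 0, 1)   [0·336 + 1·70 = 70]
  336 = 4·70 + 56   → row C = row A − 4·row B = (56, 1, −4)   [check: 1·336 − 4·70 = 56]
  70 = 1·56 + 14   → row D = row B − 1·row C = (14, −1, 5)   [check: −1·336 + 5·70 = 14]
  56 = 4·14 + 0   → remainder 0, stop. gcd = 14 (last nonzero row D).
So gcd(70, 336) = 14, with Bézout identity −1·336 + 5·70 = 14. Containment (⊇): the Bézout identity exhibits 14 as an element of (70, 336), giving (14) ⊆ (70, 336). Containment (⊆): since 14 | 70 and 14 | 336 (70 = 14·5, 336 = 14·24), every Z-linear combination of 70 and 336 is divisible by 14, so (70, 336) ⊆ (14). Therefore (70, 336) = (14), d = 14.

Final answer: (70, 336) = (14); d = 14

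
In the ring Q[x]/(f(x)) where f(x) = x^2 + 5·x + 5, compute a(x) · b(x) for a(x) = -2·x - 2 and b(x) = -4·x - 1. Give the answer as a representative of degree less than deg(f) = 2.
a · b ≡ -30·x - 38 (mod f(x))

First multiply in Q[x] without reducing: a · b = 8·x^2 + 10·x + 2. Now divide by f(x) = x^2 + 5·x + 5, eliminating the leading term at each step:
  leading term 8·x^2: subtract (8)·f(x) = 8·x^2 + 40·x + 40, leaving -30·x - 38
The degree is now < 2, so this is the remainder. Hence a · b ≡ -30·x - 38 in Q[x]/(f).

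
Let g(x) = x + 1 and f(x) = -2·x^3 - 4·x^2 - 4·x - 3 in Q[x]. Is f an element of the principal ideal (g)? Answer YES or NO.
In Q[x] the ideal (g) consists of all multiples of g, so f ∈ (g) iff g | f, i.e. iff the remainder of f on division by g is 0. Divide f by g (g is monic, so eliminate the leading term of the running remainder at each step):
  leading term -2·x^3: subtract (-2·x^2)·g(x) = -2·x^3 - 2·x^2, leaving -2·x^2 - 4·x - 3
  leading term -2·x^2: subtract (-2·x)·g(x) = -2·x^2 - 2·x, leaving -2·x - 3
  leading term -2·x: subtract (-2)·g(x) = -2·x - 2, leaving -1
The remainder r(x) = -1 ≠ 0 (and deg r < deg g), so g ∤ f, i.e. f ∉ (g).

Final answer: NO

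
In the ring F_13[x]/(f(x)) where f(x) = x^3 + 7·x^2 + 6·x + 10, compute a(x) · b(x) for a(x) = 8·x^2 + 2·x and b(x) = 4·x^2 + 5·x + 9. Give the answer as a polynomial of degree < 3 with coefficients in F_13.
Multiply as integer polynomials: a · b = 32·x^4 + 48·x^3 + 82·x^2 + 18·x. Reducing coefficients mod 13: a · b ≡ 6·x^4 + 9·x^3 + 4·x^2 + 5·x. Now divide by f(x) = x^3 + 7·x^2 + 6·x + 10 in F_13[x], eliminating the leading term at each step:
  leading term 6·x^4: subtract (6·x)·f(x) = 6·x^4 + 3·x^3 + 10·x^2 + 8·x, leaving 6·x^3 + 7·x^2 + 10·x (coefficients mod 13)
  leading term 6·x^3: subtract (6)·f(x) = 6·x^3 + 3·x^2 + 10·x + 8, leaving 4·x^2 + 5 (coefficients mod 13)
The degree is now < 3, so this is the remainder. Hence a · b ≡ 4·x^2 + 5 in F_13[x]/(f).

Final answer: a · b ≡ 4·x^2 + 5 (mod f(x))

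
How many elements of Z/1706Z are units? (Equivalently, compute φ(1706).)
An element a ∈ Z/1706Z is a unit iff gcd(a, 1706) = 1, so the number of units is φ(1706). φ is multiplicative, with φ(p^e) = p^e − p^(e−1). Factorise 1706 = 2 · 853. Then
  φ(1706) = (2 − 1) · (853 − 1) = 1 · 852 = 852.

Final answer: Z/1706Z has φ(1706) = 852 units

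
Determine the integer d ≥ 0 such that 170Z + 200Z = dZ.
In the PID Z, (a, b) is generated by gcd(a, b). Compute gcd(200, 170) with the extended Euclidean algorithm, tracking rows (r, s, t) with s·200 + t·170 = r:
  row A: (200, 1, 0)   [1·200 + 0·170 = 200]
  row B: (170, 0, 1)   [0·200 + 1·170 = 170]
  200 = 1·170 + 30   → row C = row A − 1·row B = (30, 1, −1)   [check: 1·200 − 1·170 = 30]
  170 = 5·30 + 20   → row D = row B − 5·row C = (20, −5, 6)   [check: −5·200 + 6·170 = 20]
  30 = 1·20 + 10   → row E = row C − 1·row D = (10, 6, −7)   [check: 6·200 − 7·170 = 10]
  20 = 2·10 + 0   → remainder 0, stop. gcd = 10 (last nonzero row E).
So gcd(170, 200) = 10, with Bézout identity 6·200 − 7·170 = 10. Containment (⊇): the Bézout identity exhibits 10 as an element of (170, 200), giving (10) ⊆ (170, 200). Containment (⊆): since 10 | 170 and 10 | 200 (170 = 10·17, 200 = 10·20), every Z-linear combination of 170 and 200 is divisible by 10, so (170, 200) ⊆ (10). Therefore (170, 200) = (10), d = 10.

Final answer: (170, 200) = (10); d = 10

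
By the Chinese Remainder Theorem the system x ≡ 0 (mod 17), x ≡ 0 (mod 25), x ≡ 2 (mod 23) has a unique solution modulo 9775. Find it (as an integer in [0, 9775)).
The moduli 17, 25, 23 are pairwise coprime, so by the CRT there is a unique solution mod 17·25·23 = 9775.
Solve by successive substitution. Start with x ≡ 0 (mod 17).
  Combine with x ≡ 0 (mod 25): write x = 17·t and require 17·t ≡ 0 (mod 25). Since 17^(−1) ≡ 3 (mod 25), t ≡ 3·0 ≡ 0 (mod 25). So x ≡ 17·0 = 0 (mod 425).
  Combine with x ≡ 2 (mod 23): write x = 425·t and require 425·t ≡ 2 (mod 23). Since 425^(−1) ≡ 21 (mod 23) (425 ≡ 11 (mod 23)), t ≡ 21·2 ≡ 19 (mod 23). So x ≡ 425·19 = 8075 (mod 9775).
Unique solution in [0, 9775): x = 8075.

Final answer: x ≡ 8075 (mod 9775); the representative in [0, 9775) is 8075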